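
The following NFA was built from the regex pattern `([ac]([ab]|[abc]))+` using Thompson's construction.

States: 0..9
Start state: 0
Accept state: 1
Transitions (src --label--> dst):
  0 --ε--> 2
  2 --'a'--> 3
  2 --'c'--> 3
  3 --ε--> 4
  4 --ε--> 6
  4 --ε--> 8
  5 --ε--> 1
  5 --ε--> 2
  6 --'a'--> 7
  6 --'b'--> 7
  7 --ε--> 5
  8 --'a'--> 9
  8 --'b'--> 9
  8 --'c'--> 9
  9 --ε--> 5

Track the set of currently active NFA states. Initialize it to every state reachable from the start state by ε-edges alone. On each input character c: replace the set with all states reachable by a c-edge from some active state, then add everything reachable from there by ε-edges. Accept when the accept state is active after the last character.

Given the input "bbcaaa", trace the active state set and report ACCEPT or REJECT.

S₀ = ε-closure({0}) = {0,2}
'b' @ 1: {}  — dead — no transitions
rest 'bcaaa' ignored (set empty)
final: {}; accept 1 not in set

Answer: REJECT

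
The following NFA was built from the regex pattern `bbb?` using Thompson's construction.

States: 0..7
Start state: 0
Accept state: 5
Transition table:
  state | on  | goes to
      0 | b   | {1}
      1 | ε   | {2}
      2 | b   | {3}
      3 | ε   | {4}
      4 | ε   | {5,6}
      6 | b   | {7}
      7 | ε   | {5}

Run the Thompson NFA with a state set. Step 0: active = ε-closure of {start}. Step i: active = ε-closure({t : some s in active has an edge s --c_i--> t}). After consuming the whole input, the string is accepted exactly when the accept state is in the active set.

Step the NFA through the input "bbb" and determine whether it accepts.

Answer: ACCEPT

Trace:
initial (ε-close {0}): {0}
'b' @ 1: {1,2}
'b' @ 2: {3,4,5,6}  (accept∈set)
'b' @ 3: {5,7}  (accept∈set)
after full input: {5,7}  (accept=5 in)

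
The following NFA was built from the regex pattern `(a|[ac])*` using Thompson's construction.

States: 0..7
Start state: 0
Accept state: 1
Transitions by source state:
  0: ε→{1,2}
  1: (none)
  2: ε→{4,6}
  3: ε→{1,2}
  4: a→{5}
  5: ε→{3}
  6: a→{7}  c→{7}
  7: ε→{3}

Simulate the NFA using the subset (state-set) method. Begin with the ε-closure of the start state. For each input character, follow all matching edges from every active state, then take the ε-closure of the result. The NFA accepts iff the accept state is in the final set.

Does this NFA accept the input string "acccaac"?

Answer: ACCEPT

Derivation:
S₀ = ε-closure({0}) = {0,1,2,4,6}
'a' @ 1: {1,2,3,4,5,6,7}  (accept∈set)
'c' @ 2: {1,2,3,4,6,7}  (accept∈set)
'c' @ 3: {1,2,3,4,6,7}  (accept∈set)
'c' @ 4: {1,2,3,4,6,7}  (accept∈set)
'a' @ 5: {1,2,3,4,5,6,7}  (accept∈set)
'a' @ 6: {1,2,3,4,5,6,7}  (accept∈set)
'c' @ 7: {1,2,3,4,6,7}  (accept∈set)
final: {1,2,3,4,6,7}; accept 1 in set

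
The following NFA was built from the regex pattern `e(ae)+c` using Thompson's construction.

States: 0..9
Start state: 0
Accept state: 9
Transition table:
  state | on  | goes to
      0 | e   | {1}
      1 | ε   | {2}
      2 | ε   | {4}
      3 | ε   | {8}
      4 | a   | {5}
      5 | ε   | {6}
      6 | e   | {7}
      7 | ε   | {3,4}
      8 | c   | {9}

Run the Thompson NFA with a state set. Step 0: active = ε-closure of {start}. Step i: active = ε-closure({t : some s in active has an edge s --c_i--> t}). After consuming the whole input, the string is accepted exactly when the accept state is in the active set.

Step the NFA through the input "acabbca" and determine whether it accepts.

S₀ = ε-closure({0}) = {0}
'a' @ 1: {}  — state set empty
rest 'cabbca' ignored (set empty)
final: {}; accept 9 not in set

Answer: REJECT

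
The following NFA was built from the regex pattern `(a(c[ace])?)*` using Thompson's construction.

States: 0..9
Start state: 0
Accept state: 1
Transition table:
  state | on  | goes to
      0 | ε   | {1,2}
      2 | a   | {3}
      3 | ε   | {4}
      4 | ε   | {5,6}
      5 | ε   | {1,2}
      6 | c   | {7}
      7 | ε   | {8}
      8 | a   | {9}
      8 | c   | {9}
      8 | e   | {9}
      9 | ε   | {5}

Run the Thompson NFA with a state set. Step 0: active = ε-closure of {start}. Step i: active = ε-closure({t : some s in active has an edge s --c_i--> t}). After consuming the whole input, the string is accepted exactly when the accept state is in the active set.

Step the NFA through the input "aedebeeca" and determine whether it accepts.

Answer: REJECT

Derivation:
initial (ε-close {0}): {0,1,2}
'a' @ 1: {1,2,3,4,5,6}  ✓accept
'e' @ 2: {}  — dead — no transitions
rest 'debeeca' ignored (set empty)
end set {} — state 1 not in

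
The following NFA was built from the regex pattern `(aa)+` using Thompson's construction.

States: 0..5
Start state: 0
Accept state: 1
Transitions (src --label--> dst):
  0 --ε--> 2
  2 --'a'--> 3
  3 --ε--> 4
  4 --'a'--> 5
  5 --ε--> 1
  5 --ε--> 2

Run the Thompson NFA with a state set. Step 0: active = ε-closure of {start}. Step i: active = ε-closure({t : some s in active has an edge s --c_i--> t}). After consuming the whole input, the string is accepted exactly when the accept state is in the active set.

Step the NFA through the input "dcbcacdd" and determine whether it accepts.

start: ε-closure({0}) = {0,2}
'd' @ 1: {}  — no active states
rest 'cbcacdd' ignored (set empty)
end set {} — state 1 not in

Answer: REJECT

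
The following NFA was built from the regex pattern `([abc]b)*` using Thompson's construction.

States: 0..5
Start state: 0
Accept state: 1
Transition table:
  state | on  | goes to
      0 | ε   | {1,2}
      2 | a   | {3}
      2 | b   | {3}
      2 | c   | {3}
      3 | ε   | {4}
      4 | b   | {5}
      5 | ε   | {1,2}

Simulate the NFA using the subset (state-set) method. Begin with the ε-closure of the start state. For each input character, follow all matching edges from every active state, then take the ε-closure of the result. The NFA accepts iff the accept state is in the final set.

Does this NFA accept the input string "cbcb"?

start: ε-closure({0}) = {0,1,2}
'c' @ 1: {3,4}
'b' @ 2: {1,2,5}  ✓accept
'c' @ 3: {3,4}
'b' @ 4: {1,2,5}  ✓accept
final: {1,2,5}; accept 1 in set

Answer: ACCEPT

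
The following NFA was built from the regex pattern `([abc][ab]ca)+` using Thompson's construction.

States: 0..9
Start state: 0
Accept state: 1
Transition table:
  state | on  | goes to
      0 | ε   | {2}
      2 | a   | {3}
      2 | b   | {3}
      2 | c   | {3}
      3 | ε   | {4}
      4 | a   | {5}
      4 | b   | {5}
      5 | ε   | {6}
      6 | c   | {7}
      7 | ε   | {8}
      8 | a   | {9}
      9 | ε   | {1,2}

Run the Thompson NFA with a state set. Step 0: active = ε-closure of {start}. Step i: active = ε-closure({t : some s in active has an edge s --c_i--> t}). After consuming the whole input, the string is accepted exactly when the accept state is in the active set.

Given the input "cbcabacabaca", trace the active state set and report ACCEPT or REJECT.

initial (ε-close {0}): {0,2}
'c' @ 1: {3,4}
'b' @ 2: {5,6}
'c' @ 3: {7,8}
'a' @ 4: {1,2,9}  [accepting]
'b' @ 5: {3,4}
'a' @ 6: {5,6}
'c' @ 7: {7,8}
'a' @ 8: {1,2,9}  [accepting]
'b' @ 9: {3,4}
'a' @ 10: {5,6}
'c' @ 11: {7,8}
'a' @ 12: {1,2,9}  [accepting]
final: {1,2,9}; accept 1 in set

Answer: ACCEPT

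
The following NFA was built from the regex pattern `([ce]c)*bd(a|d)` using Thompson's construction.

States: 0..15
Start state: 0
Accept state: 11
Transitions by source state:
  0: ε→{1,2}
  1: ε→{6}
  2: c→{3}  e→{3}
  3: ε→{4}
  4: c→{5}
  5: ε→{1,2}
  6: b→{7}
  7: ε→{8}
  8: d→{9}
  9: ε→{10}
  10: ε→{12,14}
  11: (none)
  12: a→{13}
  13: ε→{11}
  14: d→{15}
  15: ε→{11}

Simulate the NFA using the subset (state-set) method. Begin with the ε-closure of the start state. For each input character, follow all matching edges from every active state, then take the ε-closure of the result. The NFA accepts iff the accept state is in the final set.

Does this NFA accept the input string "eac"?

initial (ε-close {0}): {0,1,2,6}
'e' @ 1: {3,4}
'a' @ 2: {}  — no active states
rest 'c' ignored (set empty)
end set {} — state 11 not in

Answer: REJECT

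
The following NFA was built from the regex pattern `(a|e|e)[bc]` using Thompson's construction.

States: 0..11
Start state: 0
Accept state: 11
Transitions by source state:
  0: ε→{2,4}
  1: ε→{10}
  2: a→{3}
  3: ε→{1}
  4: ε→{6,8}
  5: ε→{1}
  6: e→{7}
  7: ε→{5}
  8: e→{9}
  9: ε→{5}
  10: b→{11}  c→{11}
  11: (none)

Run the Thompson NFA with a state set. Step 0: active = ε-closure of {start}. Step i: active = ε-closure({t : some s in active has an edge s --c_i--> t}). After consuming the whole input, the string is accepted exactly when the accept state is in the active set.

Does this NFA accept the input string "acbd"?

start: ε-closure({0}) = {0,2,4,6,8}
'a' @ 1: {1,3,10}
'c' @ 2: {11}  [accepting]
'b' @ 3: {}  — dead — no transitions
rest 'd' ignored (set empty)
end set {} — state 11 not in

Answer: REJECT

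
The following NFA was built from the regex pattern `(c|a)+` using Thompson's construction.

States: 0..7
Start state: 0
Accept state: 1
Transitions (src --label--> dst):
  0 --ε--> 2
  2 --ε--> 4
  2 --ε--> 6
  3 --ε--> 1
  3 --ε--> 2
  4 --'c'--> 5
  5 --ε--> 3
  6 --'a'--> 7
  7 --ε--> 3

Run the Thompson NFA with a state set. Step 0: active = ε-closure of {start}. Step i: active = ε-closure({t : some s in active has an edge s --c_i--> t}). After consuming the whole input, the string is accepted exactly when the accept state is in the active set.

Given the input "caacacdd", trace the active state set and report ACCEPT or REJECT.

Answer: REJECT

Trace:
start: ε-closure({0}) = {0,2,4,6}
'c' @ 1: {1,2,3,4,5,6}  ✓accept
'a' @ 2: {1,2,3,4,6,7}  ✓accept
'a' @ 3: {1,2,3,4,6,7}  ✓accept
'c' @ 4: {1,2,3,4,5,6}  ✓accept
'a' @ 5: {1,2,3,4,6,7}  ✓accept
'c' @ 6: {1,2,3,4,5,6}  ✓accept
'd' @ 7: {}  — dead — no transitions
rest 'd' ignored (set empty)
after full input: {}  (accept=1 not in)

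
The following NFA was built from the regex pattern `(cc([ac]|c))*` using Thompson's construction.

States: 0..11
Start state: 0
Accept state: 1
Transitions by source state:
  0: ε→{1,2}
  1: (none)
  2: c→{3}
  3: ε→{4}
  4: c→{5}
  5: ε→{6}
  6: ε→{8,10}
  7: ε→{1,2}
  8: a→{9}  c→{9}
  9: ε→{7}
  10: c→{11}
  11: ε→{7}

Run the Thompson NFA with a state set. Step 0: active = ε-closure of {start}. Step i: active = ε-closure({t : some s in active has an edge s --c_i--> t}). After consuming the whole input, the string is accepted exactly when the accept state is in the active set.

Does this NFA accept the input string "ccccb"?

Answer: REJECT

Steps:
S₀ = ε-closure({0}) = {0,1,2}
'c' @ 1: {3,4}
'c' @ 2: {5,6,8,10}
'c' @ 3: {1,2,7,9,11}  [accepting]
'c' @ 4: {3,4}
'b' @ 5: {}  — state set empty
after full input: {}  (accept=1 not in)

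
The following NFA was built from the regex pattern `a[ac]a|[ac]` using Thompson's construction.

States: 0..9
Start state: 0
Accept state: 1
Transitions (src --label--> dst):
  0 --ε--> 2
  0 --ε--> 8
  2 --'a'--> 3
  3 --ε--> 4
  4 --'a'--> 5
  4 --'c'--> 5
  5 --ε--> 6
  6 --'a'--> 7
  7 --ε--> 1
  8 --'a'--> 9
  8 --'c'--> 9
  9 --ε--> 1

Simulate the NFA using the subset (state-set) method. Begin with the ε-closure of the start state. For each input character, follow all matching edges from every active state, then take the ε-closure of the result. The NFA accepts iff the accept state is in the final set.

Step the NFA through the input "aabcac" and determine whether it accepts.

initial (ε-close {0}): {0,2,8}
'a' @ 1: {1,3,4,9}  ✓accept
'a' @ 2: {5,6}
'b' @ 3: {}  — no active states
rest 'cac' ignored (set empty)
end set {} — state 1 not in

Answer: REJECT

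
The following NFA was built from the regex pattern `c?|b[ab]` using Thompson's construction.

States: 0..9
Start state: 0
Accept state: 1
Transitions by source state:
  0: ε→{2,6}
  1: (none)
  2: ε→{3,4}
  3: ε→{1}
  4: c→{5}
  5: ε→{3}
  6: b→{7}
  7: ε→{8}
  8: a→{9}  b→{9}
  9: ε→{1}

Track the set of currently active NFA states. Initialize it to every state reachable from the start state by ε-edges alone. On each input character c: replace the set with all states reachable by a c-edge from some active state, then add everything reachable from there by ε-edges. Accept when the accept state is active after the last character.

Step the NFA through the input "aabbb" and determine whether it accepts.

Answer: REJECT

Trace:
S₀ = ε-closure({0}) = {0,1,2,3,4,6}
'a' @ 1: {}  — dead — no transitions
rest 'abbb' ignored (set empty)
after full input: {}  (accept=1 not in)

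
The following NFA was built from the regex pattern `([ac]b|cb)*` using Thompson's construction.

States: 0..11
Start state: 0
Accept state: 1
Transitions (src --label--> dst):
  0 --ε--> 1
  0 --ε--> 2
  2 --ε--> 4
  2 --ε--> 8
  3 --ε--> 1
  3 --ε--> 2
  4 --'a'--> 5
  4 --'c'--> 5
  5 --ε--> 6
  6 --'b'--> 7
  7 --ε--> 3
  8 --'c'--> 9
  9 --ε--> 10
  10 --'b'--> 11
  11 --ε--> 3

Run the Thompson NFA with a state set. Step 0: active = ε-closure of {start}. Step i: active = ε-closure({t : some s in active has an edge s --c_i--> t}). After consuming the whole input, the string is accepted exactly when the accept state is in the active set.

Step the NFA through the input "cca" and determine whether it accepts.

S₀ = ε-closure({0}) = {0,1,2,4,8}
'c' @ 1: {5,6,9,10}
'c' @ 2: {}  — state set empty
rest 'a' ignored (set empty)
after full input: {}  (accept=1 not in)

Answer: REJECT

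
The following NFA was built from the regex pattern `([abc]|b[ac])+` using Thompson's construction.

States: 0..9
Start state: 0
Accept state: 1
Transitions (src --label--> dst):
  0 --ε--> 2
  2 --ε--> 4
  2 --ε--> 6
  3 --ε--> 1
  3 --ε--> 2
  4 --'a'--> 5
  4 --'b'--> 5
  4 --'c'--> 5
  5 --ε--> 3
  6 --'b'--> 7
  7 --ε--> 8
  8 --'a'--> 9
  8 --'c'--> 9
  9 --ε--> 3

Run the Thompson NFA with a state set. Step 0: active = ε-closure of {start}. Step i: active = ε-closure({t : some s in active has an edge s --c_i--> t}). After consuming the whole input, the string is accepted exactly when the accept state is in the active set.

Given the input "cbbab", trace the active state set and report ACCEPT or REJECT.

Answer: ACCEPT

Steps:
S₀ = ε-closure({0}) = {0,2,4,6}
'c' @ 1: {1,2,3,4,5,6}  (accept∈set)
'b' @ 2: {1,2,3,4,5,6,7,8}  (accept∈set)
'b' @ 3: {1,2,3,4,5,6,7,8}  (accept∈set)
'a' @ 4: {1,2,3,4,5,6,9}  (accept∈set)
'b' @ 5: {1,2,3,4,5,6,7,8}  (accept∈set)
after full input: {1,2,3,4,5,6,7,8}  (accept=1 in)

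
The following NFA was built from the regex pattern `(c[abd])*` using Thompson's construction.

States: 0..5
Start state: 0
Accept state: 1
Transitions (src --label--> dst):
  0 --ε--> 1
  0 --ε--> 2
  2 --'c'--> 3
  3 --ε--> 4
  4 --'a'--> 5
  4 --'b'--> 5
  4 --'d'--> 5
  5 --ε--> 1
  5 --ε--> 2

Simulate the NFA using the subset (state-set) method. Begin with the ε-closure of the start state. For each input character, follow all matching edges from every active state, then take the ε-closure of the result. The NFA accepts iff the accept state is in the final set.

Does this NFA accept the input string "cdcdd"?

initial (ε-close {0}): {0,1,2}
'c' @ 1: {3,4}
'd' @ 2: {1,2,5}  (accept∈set)
'c' @ 3: {3,4}
'd' @ 4: {1,2,5}  (accept∈set)
'd' @ 5: {}  — no active states
end set {} — state 1 not in

Answer: REJECT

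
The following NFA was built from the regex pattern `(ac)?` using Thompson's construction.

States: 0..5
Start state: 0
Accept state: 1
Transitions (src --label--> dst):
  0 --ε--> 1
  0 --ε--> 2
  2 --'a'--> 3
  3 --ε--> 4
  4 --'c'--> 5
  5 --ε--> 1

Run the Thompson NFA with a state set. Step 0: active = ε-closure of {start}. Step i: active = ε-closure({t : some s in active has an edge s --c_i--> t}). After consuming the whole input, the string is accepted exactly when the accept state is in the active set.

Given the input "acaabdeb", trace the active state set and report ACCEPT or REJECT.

Answer: REJECT

Steps:
start: ε-closure({0}) = {0,1,2}
'a' @ 1: {3,4}
'c' @ 2: {1,5}  (accept∈set)
'a' @ 3: {}  — dead — no transitions
rest 'abdeb' ignored (set empty)
final: {}; accept 1 not in set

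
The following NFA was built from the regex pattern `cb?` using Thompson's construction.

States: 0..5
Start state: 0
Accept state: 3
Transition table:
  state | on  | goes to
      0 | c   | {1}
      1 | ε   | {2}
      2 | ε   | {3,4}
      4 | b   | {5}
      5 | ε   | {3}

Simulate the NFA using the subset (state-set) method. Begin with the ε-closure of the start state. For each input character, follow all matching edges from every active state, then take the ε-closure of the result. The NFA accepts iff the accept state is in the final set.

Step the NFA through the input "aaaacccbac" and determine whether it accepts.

S₀ = ε-closure({0}) = {0}
'a' @ 1: {}  — no active states
rest 'aaacccbac' ignored (set empty)
after full input: {}  (accept=3 not in)

Answer: REJECT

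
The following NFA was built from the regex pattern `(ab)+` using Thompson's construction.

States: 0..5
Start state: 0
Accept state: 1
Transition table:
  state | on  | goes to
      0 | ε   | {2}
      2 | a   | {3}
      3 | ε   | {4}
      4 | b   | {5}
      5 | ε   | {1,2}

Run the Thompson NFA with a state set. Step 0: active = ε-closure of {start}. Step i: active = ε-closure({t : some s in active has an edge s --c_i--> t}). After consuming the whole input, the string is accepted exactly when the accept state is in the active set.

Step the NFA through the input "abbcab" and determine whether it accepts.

Answer: REJECT

Trace:
S₀ = ε-closure({0}) = {0,2}
'a' @ 1: {3,4}
'b' @ 2: {1,2,5}  ✓accept
'b' @ 3: {}  — no active states
rest 'cab' ignored (set empty)
final: {}; accept 1 not in set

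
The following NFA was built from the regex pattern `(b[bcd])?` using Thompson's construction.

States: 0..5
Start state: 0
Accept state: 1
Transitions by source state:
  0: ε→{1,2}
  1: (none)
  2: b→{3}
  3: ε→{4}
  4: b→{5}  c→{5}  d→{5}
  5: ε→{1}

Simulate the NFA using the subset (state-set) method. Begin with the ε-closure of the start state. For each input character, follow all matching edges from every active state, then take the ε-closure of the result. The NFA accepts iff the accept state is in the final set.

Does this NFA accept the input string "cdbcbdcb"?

Answer: REJECT

Derivation:
S₀ = ε-closure({0}) = {0,1,2}
'c' @ 1: {}  — no active states
rest 'dbcbdcb' ignored (set empty)
final: {}; accept 1 not in set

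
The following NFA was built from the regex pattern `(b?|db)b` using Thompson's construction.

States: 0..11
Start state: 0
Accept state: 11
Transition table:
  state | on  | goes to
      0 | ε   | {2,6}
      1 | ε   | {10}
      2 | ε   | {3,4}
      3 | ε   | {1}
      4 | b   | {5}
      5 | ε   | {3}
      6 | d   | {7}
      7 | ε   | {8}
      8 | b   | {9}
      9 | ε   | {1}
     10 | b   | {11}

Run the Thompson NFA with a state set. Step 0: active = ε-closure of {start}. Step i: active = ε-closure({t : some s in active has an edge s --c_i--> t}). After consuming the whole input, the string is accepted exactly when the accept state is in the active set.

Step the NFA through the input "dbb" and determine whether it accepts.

initial (ε-close {0}): {0,1,2,3,4,6,10}
'd' @ 1: {7,8}
'b' @ 2: {1,9,10}
'b' @ 3: {11}  [accepting]
final: {11}; accept 11 in set

Answer: ACCEPT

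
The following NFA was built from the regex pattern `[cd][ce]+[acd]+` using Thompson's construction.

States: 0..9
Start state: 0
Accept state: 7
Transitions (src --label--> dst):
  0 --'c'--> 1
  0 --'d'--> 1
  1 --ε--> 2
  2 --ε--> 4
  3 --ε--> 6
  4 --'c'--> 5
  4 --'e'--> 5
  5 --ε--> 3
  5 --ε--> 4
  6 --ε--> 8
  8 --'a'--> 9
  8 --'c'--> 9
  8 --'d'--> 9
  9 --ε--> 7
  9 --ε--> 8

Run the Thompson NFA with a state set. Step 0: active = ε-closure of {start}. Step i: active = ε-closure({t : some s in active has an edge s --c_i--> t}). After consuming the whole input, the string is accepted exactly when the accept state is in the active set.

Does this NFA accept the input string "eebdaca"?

Answer: REJECT

Trace:
initial (ε-close {0}): {0}
'e' @ 1: {}  — no active states
rest 'ebdaca' ignored (set empty)
after full input: {}  (accept=7 not in)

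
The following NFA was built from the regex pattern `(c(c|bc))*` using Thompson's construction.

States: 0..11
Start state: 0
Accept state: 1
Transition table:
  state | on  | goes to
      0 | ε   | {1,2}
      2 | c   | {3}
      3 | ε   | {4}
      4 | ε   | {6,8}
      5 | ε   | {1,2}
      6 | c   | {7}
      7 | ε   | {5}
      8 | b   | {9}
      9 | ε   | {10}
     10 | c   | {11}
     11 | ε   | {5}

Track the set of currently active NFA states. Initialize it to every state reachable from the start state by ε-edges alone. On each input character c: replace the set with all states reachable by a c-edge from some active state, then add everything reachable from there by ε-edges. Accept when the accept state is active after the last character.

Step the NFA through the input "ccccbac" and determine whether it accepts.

initial (ε-close {0}): {0,1,2}
'c' @ 1: {3,4,6,8}
'c' @ 2: {1,2,5,7}  (accept∈set)
'c' @ 3: {3,4,6,8}
'c' @ 4: {1,2,5,7}  (accept∈set)
'b' @ 5: {}  — state set empty
rest 'ac' ignored (set empty)
after full input: {}  (accept=1 not in)

Answer: REJECT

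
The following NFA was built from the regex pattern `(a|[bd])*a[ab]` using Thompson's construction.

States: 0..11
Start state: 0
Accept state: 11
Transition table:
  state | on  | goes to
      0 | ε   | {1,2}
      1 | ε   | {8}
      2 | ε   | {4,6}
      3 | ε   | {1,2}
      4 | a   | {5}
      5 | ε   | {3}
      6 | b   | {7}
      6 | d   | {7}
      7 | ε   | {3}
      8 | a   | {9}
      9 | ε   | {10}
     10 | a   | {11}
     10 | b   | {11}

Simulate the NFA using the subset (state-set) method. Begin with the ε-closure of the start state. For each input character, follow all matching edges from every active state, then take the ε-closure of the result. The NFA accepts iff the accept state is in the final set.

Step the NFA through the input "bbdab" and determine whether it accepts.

initial (ε-close {0}): {0,1,2,4,6,8}
'b' @ 1: {1,2,3,4,6,7,8}
'b' @ 2: {1,2,3,4,6,7,8}
'd' @ 3: {1,2,3,4,6,7,8}
'a' @ 4: {1,2,3,4,5,6,8,9,10}
'b' @ 5: {1,2,3,4,6,7,8,11}  (accept∈set)
end set {1,2,3,4,6,7,8,11} — state 11 in

Answer: ACCEPT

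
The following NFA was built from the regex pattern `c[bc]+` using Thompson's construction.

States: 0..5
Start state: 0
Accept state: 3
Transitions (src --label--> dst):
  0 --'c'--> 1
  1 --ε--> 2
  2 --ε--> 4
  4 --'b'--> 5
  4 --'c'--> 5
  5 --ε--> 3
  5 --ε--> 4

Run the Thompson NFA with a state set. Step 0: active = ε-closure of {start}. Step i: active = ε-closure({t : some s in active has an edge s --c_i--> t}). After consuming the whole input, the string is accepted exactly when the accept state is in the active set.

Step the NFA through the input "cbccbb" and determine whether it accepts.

S₀ = ε-closure({0}) = {0}
'c' @ 1: {1,2,4}
'b' @ 2: {3,4,5}  [accepting]
'c' @ 3: {3,4,5}  [accepting]
'c' @ 4: {3,4,5}  [accepting]
'b' @ 5: {3,4,5}  [accepting]
'b' @ 6: {3,4,5}  [accepting]
final: {3,4,5}; accept 3 in set

Answer: ACCEPT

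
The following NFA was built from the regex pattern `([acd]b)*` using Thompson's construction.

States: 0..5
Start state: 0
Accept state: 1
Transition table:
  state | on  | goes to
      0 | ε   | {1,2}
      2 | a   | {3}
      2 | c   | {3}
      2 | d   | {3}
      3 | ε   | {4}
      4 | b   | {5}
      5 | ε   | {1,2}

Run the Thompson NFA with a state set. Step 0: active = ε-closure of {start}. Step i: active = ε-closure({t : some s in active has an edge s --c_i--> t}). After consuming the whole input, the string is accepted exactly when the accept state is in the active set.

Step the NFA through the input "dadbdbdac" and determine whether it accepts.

Answer: REJECT

Trace:
S₀ = ε-closure({0}) = {0,1,2}
'd' @ 1: {3,4}
'a' @ 2: {}  — dead — no transitions
rest 'dbdbdac' ignored (set empty)
end set {} — state 1 not in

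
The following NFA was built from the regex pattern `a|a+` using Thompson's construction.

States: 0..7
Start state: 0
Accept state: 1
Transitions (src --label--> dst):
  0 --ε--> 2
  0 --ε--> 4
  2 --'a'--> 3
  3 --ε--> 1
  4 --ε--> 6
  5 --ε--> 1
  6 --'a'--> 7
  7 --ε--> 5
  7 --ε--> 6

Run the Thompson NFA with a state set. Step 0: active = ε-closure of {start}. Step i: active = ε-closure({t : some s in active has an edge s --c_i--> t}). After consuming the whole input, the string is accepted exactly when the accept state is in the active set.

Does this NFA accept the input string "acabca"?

Answer: REJECT

Trace:
S₀ = ε-closure({0}) = {0,2,4,6}
'a' @ 1: {1,3,5,6,7}  (accept∈set)
'c' @ 2: {}  — no active states
rest 'abca' ignored (set empty)
after full input: {}  (accept=1 not in)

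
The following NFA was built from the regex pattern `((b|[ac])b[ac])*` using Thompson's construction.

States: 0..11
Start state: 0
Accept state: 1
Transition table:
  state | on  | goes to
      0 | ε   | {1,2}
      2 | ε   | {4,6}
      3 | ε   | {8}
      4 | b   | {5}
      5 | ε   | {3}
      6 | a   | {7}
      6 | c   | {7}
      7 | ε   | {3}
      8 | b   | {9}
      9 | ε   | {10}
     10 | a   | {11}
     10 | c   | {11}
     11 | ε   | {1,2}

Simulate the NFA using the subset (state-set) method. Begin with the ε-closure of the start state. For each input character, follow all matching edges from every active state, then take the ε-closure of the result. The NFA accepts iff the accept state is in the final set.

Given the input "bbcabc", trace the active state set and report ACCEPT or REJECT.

initial (ε-close {0}): {0,1,2,4,6}
'b' @ 1: {3,5,8}
'b' @ 2: {9,10}
'c' @ 3: {1,2,4,6,11}  [accepting]
'a' @ 4: {3,7,8}
'b' @ 5: {9,10}
'c' @ 6: {1,2,4,6,11}  [accepting]
after full input: {1,2,4,6,11}  (accept=1 in)

Answer: ACCEPT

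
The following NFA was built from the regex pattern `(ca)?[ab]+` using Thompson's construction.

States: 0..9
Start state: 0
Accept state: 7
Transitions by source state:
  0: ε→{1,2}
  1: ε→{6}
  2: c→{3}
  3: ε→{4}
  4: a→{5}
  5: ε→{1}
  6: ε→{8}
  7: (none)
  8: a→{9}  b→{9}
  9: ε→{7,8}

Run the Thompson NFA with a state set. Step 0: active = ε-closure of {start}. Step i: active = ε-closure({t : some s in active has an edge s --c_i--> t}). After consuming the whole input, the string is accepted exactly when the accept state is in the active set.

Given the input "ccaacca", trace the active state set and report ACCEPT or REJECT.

Answer: REJECT

Steps:
start: ε-closure({0}) = {0,1,2,6,8}
'c' @ 1: {3,4}
'c' @ 2: {}  — state set empty
rest 'aacca' ignored (set empty)
final: {}; accept 7 not in set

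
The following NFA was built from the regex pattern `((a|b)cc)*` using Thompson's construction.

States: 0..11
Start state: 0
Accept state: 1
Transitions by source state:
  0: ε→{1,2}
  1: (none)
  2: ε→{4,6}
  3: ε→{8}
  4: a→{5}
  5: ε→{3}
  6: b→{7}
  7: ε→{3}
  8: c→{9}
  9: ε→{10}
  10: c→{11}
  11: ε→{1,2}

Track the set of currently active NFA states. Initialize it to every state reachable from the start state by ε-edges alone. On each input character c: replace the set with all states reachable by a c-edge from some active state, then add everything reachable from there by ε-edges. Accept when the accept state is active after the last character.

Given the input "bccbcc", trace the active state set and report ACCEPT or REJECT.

initial (ε-close {0}): {0,1,2,4,6}
'b' @ 1: {3,7,8}
'c' @ 2: {9,10}
'c' @ 3: {1,2,4,6,11}  [accepting]
'b' @ 4: {3,7,8}
'c' @ 5: {9,10}
'c' @ 6: {1,2,4,6,11}  [accepting]
after full input: {1,2,4,6,11}  (accept=1 in)

Answer: ACCEPT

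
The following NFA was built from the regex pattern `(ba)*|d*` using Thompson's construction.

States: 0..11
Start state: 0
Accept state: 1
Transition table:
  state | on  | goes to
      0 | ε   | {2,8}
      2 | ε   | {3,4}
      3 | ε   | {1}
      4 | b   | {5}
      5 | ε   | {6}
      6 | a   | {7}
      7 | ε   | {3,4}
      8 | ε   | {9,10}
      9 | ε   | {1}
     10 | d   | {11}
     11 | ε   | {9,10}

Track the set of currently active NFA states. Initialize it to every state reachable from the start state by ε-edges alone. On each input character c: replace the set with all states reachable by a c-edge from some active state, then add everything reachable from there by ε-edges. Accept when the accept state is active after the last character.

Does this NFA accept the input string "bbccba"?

S₀ = ε-closure({0}) = {0,1,2,3,4,8,9,10}
'b' @ 1: {5,6}
'b' @ 2: {}  — state set empty
rest 'ccba' ignored (set empty)
after full input: {}  (accept=1 not in)

Answer: REJECT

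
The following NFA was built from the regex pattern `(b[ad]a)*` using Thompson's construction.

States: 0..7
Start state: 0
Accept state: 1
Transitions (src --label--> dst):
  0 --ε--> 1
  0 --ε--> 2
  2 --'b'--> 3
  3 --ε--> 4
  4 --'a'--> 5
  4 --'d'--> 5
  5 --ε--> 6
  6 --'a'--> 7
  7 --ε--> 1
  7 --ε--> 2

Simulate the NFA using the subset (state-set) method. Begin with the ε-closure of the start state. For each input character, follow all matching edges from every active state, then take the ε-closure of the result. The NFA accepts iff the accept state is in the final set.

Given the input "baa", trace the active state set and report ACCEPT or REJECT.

start: ε-closure({0}) = {0,1,2}
'b' @ 1: {3,4}
'a' @ 2: {5,6}
'a' @ 3: {1,2,7}  ✓accept
after full input: {1,2,7}  (accept=1 in)

Answer: ACCEPT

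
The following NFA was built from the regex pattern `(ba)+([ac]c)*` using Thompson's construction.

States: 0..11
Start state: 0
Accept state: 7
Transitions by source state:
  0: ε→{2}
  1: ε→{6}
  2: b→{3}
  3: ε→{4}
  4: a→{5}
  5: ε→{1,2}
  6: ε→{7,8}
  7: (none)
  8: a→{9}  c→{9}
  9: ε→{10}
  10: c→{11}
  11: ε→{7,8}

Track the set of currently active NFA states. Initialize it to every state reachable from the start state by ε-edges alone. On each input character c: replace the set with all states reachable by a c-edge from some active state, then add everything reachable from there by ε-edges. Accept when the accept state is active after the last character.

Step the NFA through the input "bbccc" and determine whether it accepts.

Answer: REJECT

Derivation:
start: ε-closure({0}) = {0,2}
'b' @ 1: {3,4}
'b' @ 2: {}  — no active states
rest 'ccc' ignored (set empty)
end set {} — state 7 not in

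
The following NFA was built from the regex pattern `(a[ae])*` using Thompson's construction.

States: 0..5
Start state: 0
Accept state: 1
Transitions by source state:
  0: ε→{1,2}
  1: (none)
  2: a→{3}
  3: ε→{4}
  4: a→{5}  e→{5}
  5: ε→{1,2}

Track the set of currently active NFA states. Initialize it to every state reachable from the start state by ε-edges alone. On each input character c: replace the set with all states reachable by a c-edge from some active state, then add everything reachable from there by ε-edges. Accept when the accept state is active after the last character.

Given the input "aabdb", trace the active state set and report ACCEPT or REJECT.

start: ε-closure({0}) = {0,1,2}
'a' @ 1: {3,4}
'a' @ 2: {1,2,5}  (accept∈set)
'b' @ 3: {}  — no active states
rest 'db' ignored (set empty)
after full input: {}  (accept=1 not in)

Answer: REJECT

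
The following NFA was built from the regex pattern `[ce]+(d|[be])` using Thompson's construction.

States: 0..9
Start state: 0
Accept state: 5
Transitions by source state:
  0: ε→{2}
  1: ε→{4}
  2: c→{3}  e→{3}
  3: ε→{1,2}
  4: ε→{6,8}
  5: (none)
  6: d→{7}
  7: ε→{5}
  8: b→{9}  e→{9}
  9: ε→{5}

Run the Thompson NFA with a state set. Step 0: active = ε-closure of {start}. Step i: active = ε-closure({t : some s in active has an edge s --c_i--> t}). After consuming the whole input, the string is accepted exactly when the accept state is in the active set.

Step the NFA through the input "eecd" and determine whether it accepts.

S₀ = ε-closure({0}) = {0,2}
'e' @ 1: {1,2,3,4,6,8}
'e' @ 2: {1,2,3,4,5,6,8,9}  (accept∈set)
'c' @ 3: {1,2,3,4,6,8}
'd' @ 4: {5,7}  (accept∈set)
end set {5,7} — state 5 in

Answer: ACCEPT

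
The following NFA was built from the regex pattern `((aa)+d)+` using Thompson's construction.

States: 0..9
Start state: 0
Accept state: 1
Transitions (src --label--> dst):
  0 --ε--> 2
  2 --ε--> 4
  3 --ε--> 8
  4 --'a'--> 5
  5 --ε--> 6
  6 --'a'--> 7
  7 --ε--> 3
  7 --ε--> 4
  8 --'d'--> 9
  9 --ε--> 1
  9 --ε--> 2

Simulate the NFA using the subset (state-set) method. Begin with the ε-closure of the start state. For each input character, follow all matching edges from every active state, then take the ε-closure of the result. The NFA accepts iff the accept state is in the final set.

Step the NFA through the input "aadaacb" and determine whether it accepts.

Answer: REJECT

Steps:
S₀ = ε-closure({0}) = {0,2,4}
'a' @ 1: {5,6}
'a' @ 2: {3,4,7,8}
'd' @ 3: {1,2,4,9}  ✓accept
'a' @ 4: {5,6}
'a' @ 5: {3,4,7,8}
'c' @ 6: {}  — state set empty
rest 'b' ignored (set empty)
final: {}; accept 1 not in set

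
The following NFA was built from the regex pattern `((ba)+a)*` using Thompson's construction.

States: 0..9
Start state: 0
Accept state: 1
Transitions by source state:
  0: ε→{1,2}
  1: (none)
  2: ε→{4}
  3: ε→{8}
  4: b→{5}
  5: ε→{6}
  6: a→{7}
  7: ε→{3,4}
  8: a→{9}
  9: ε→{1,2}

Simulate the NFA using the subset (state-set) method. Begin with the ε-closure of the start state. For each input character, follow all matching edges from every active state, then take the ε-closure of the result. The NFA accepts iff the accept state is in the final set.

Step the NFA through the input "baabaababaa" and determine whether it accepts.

Answer: ACCEPT

Derivation:
start: ε-closure({0}) = {0,1,2,4}
'b' @ 1: {5,6}
'a' @ 2: {3,4,7,8}
'a' @ 3: {1,2,4,9}  ✓accept
'b' @ 4: {5,6}
'a' @ 5: {3,4,7,8}
'a' @ 6: {1,2,4,9}  ✓accept
'b' @ 7: {5,6}
'a' @ 8: {3,4,7,8}
'b' @ 9: {5,6}
'a' @ 10: {3,4,7,8}
'a' @ 11: {1,2,4,9}  ✓accept
end set {1,2,4,9} — state 1 in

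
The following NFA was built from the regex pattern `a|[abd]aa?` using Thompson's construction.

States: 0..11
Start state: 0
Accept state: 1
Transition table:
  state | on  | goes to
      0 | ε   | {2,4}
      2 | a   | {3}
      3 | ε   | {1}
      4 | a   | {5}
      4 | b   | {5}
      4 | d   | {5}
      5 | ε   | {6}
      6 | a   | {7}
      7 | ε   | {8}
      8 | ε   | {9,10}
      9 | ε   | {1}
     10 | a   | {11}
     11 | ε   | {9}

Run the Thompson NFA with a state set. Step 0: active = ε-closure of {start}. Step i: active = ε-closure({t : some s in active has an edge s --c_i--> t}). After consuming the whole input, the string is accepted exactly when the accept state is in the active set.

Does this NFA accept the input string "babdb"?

Answer: REJECT

Trace:
start: ε-closure({0}) = {0,2,4}
'b' @ 1: {5,6}
'a' @ 2: {1,7,8,9,10}  (accept∈set)
'b' @ 3: {}  — state set empty
rest 'db' ignored (set empty)
after full input: {}  (accept=1 not in)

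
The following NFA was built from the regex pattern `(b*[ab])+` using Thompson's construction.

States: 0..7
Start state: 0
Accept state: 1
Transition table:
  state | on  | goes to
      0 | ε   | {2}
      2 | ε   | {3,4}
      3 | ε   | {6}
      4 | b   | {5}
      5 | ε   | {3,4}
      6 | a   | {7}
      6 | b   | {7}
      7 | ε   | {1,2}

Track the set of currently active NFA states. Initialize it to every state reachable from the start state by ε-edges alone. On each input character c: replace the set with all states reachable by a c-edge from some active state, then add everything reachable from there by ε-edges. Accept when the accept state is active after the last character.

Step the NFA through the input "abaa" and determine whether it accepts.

Answer: ACCEPT

Derivation:
start: ε-closure({0}) = {0,2,3,4,6}
'a' @ 1: {1,2,3,4,6,7}  ✓accept
'b' @ 2: {1,2,3,4,5,6,7}  ✓accept
'a' @ 3: {1,2,3,4,6,7}  ✓accept
'a' @ 4: {1,2,3,4,6,7}  ✓accept
end set {1,2,3,4,6,7} — state 1 in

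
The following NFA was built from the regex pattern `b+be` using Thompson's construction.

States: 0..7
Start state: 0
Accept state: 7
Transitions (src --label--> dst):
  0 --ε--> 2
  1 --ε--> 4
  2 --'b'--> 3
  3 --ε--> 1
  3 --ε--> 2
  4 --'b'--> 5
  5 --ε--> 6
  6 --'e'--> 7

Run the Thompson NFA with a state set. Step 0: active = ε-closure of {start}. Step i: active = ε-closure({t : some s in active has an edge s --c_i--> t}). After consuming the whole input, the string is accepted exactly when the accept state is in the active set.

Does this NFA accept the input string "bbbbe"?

start: ε-closure({0}) = {0,2}
'b' @ 1: {1,2,3,4}
'b' @ 2: {1,2,3,4,5,6}
'b' @ 3: {1,2,3,4,5,6}
'b' @ 4: {1,2,3,4,5,6}
'e' @ 5: {7}  (accept∈set)
final: {7}; accept 7 in set

Answer: ACCEPT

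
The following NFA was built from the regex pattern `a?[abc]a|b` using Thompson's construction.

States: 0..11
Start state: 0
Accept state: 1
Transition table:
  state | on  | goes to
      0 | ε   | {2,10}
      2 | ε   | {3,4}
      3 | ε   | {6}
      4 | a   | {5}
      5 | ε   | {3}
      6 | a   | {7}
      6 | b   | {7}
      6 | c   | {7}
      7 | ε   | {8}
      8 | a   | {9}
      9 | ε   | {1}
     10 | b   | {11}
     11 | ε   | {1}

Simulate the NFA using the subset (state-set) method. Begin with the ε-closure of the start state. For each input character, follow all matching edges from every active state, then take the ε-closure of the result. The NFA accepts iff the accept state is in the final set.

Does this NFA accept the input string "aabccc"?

S₀ = ε-closure({0}) = {0,2,3,4,6,10}
'a' @ 1: {3,5,6,7,8}
'a' @ 2: {1,7,8,9}  (accept∈set)
'b' @ 3: {}  — dead — no transitions
rest 'ccc' ignored (set empty)
after full input: {}  (accept=1 not in)

Answer: REJECT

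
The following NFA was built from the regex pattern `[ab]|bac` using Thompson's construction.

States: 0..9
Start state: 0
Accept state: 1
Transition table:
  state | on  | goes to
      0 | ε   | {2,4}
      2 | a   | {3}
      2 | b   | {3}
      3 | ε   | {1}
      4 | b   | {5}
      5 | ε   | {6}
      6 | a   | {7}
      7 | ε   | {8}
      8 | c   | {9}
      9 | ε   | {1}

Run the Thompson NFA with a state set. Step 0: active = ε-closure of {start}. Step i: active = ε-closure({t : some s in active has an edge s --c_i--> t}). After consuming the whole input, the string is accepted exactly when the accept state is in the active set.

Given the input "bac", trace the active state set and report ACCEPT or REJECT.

Answer: ACCEPT

Trace:
start: ε-closure({0}) = {0,2,4}
'b' @ 1: {1,3,5,6}  (accept∈set)
'a' @ 2: {7,8}
'c' @ 3: {1,9}  (accept∈set)
final: {1,9}; accept 1 in set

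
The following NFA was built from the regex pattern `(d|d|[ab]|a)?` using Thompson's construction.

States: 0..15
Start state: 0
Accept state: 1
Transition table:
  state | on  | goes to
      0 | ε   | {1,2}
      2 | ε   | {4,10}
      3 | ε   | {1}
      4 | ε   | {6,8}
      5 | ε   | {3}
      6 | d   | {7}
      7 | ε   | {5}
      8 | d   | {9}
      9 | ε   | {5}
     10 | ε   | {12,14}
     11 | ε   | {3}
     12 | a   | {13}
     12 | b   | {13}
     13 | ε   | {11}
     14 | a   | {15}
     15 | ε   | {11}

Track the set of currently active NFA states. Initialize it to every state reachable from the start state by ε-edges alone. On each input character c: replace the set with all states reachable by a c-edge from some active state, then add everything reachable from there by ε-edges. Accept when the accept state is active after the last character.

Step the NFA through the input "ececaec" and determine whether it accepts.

Answer: REJECT

Steps:
start: ε-closure({0}) = {0,1,2,4,6,8,10,12,14}
'e' @ 1: {}  — dead — no transitions
rest 'cecaec' ignored (set empty)
end set {} — state 1 not in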